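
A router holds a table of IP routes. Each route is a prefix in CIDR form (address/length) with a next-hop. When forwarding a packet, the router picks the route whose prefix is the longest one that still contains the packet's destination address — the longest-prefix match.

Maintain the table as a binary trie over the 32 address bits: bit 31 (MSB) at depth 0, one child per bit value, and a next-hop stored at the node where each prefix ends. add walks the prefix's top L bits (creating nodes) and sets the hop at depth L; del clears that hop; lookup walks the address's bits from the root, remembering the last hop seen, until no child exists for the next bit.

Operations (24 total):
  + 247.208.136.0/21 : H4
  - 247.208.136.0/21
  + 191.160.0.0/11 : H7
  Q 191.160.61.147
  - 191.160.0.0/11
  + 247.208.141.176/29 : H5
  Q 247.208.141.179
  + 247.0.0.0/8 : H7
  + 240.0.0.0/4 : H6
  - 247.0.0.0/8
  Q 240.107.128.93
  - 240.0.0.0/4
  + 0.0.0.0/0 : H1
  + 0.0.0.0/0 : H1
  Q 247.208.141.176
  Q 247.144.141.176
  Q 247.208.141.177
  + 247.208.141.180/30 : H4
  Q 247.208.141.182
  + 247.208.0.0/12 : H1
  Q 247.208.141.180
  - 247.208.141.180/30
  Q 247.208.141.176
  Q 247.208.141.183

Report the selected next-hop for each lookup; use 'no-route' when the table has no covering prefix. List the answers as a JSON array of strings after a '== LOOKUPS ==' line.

Process each operation:
  add 247.208.136.0/21 -> H4 at depth 21
  - 247.208.136.0/21 clear@21
  add 191.160.0.0/11 -> H7 at depth 11
  ? 191.160.61.147  path d0:-→d1:-→d2:-→d3:-→d4:-→d5:-→d6:-→d7:-→d8:-→d9:-→d10:-→d11:H7  best=H7
  - 191.160.0.0/11 clear@11
  add 247.208.141.176/29 -> H5 at depth 29
  ? 247.208.141.179  path d0:-→d1:-→d2:-→d3:-→d4:-→d5:-→d6:-→d7:-→d8:-→d9:-→d10:-→d11:-→d12:-→d13:-→d14:-→d15:-→d16:-→d17:-→d18:-→d19:-→d20:-→d21:-→d22:-→d23:-→d24:-→d25:-→d26:-→d27:-→d28:-→d29:H5  best=H5
  add 247.0.0.0/8 -> H7 at depth 8
  add 240.0.0.0/4 -> H6 at depth 4
  - 247.0.0.0/8 clear@8
  ? 240.107.128.93  path d0:-→d1:-→d2:-→d3:-→d4:H6→d5:-  best=H6
  - 240.0.0.0/4 clear@4
  add 0.0.0.0/0 -> H1 at depth 0
  add 0.0.0.0/0 -> H1 at depth 0
  ? 247.208.141.176  path d0:H1→d1:-→d2:-→d3:-→d4:-→d5:-→d6:-→d7:-→d8:-→d9:-→d10:-→d11:-→d12:-→d13:-→d14:-→d15:-→d16:-→d17:-→d18:-→d19:-→d20:-→d21:-→d22:-→d23:-→d24:-→d25:-→d26:-→d27:-→d28:-→d29:H5  best=H5
  ? 247.144.141.176  path d0:H1→d1:-→d2:-→d3:-→d4:-→d5:-→d6:-→d7:-→d8:-→d9:-  best=H1
  ? 247.208.141.177  path d0:H1→d1:-→d2:-→d3:-→d4:-→d5:-→d6:-→d7:-→d8:-→d9:-→d10:-→d11:-→d12:-→d13:-→d14:-→d15:-→d16:-→d17:-→d18:-→d19:-→d20:-→d21:-→d22:-→d23:-→d24:-→d25:-→d26:-→d27:-→d28:-→d29:H5  best=H5
  add 247.208.141.180/30 -> H4 at depth 30
  ? 247.208.141.182  path d0:H1→d1:-→d2:-→d3:-→d4:-→d5:-→d6:-→d7:-→d8:-→d9:-→d10:-→d11:-→d12:-→d13:-→d14:-→d15:-→d16:-→d17:-→d18:-→d19:-→d20:-→d21:-→d22:-→d23:-→d24:-→d25:-→d26:-→d27:-→d28:-→d29:H5→d30:H4  best=H4
  add 247.208.0.0/12 -> H1 at depth 12
  ? 247.208.141.180  path d0:H1→d1:-→d2:-→d3:-→d4:-→d5:-→d6:-→d7:-→d8:-→d9:-→d10:-→d11:-→d12:H1→d13:-→d14:-→d15:-→d16:-→d17:-→d18:-→d19:-→d20:-→d21:-→d22:-→d23:-→d24:-→d25:-→d26:-→d27:-→d28:-→d29:H5→d30:H4  best=H4
  - 247.208.141.180/30 clear@30
  ? 247.208.141.176  path d0:H1→d1:-→d2:-→d3:-→d4:-→d5:-→d6:-→d7:-→d8:-→d9:-→d10:-→d11:-→d12:H1→d13:-→d14:-→d15:-→d16:-→d17:-→d18:-→d19:-→d20:-→d21:-→d22:-→d23:-→d24:-→d25:-→d26:-→d27:-→d28:-→d29:H5  best=H5
  ? 247.208.141.183  path d0:H1→d1:-→d2:-→d3:-→d4:-→d5:-→d6:-→d7:-→d8:-→d9:-→d10:-→d11:-→d12:H1→d13:-→d14:-→d15:-→d16:-→d17:-→d18:-→d19:-→d20:-→d21:-→d22:-→d23:-→d24:-→d25:-→d26:-→d27:-→d28:-→d29:H5→d30:-  best=H5

== LOOKUPS ==
["H7","H5","H6","H5","H1","H5","H4","H4","H5","H5"]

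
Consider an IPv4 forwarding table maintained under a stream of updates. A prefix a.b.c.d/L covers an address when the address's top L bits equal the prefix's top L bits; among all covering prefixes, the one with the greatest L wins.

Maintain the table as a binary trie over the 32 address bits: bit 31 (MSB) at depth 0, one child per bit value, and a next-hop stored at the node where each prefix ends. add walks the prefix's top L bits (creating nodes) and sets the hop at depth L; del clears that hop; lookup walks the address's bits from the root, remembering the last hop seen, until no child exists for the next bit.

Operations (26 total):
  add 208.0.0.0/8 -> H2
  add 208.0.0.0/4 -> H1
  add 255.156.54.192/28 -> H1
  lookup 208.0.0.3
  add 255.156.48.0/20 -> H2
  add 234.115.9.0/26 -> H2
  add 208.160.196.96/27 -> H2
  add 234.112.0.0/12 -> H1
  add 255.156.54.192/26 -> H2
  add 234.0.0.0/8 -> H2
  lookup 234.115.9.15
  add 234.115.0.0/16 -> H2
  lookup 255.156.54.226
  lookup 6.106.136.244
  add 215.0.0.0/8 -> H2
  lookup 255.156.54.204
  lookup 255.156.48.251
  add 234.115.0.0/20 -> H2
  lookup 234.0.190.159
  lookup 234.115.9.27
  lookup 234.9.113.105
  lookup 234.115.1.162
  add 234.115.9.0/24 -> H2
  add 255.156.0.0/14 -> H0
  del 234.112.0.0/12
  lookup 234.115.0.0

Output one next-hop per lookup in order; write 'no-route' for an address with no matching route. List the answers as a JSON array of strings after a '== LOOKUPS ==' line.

Process each operation:
  + 208.0.0.0/8 (H2) depth=8
  + 208.0.0.0/4 (H1) depth=4
  + 255.156.54.192/28 (H1) depth=28
  lookup 208.0.0.3: bits 11010000 walk d0:-→d1:-→d2:-→d3:-→d4:H1→d5:-→d6:-→d7:-→d8:H2 -> H2
  + 255.156.48.0/20 (H2) depth=20
  + 234.115.9.0/26 (H2) depth=26
  + 208.160.196.96/27 (H2) depth=27
  + 234.112.0.0/12 (H1) depth=12
  + 255.156.54.192/26 (H2) depth=26
  + 234.0.0.0/8 (H2) depth=8
  lookup 234.115.9.15: bits 11101010011100110000100100 walk d0:-→d1:-→d2:-→d3:-→d4:-→d5:-→d6:-→d7:-→d8:H2→d9:-→d10:-→d11:-→d12:H1→d13:-→d14:-→d15:-→d16:-→d17:-→d18:-→d19:-→d20:-→d21:-→d22:-→d23:-→d24:-→d25:-→d26:H2 -> H2
  + 234.115.0.0/16 (H2) depth=16
  lookup 255.156.54.226: bits 11111111100111000011011011 walk d0:-→d1:-→d2:-→d3:-→d4:-→d5:-→d6:-→d7:-→d8:-→d9:-→d10:-→d11:-→d12:-→d13:-→d14:-→d15:-→d16:-→d17:-→d18:-→d19:-→d20:H2→d21:-→d22:-→d23:-→d24:-→d25:-→d26:H2 -> H2
  lookup 6.106.136.244: bits ε walk d0:- -> no-route
  + 215.0.0.0/8 (H2) depth=8
  lookup 255.156.54.204: bits 1111111110011100001101101100 walk d0:-→d1:-→d2:-→d3:-→d4:-→d5:-→d6:-→d7:-→d8:-→d9:-→d10:-→d11:-→d12:-→d13:-→d14:-→d15:-→d16:-→d17:-→d18:-→d19:-→d20:H2→d21:-→d22:-→d23:-→d24:-→d25:-→d26:H2→d27:-→d28:H1 -> H1
  lookup 255.156.48.251: bits 111111111001110000110 walk d0:-→d1:-→d2:-→d3:-→d4:-→d5:-→d6:-→d7:-→d8:-→d9:-→d10:-→d11:-→d12:-→d13:-→d14:-→d15:-→d16:-→d17:-→d18:-→d19:-→d20:H2→d21:- -> H2
  + 234.115.0.0/20 (H2) depth=20
  lookup 234.0.190.159: bits 111010100 walk d0:-→d1:-→d2:-→d3:-→d4:-→d5:-→d6:-→d7:-→d8:H2→d9:- -> H2
  lookup 234.115.9.27: bits 11101010011100110000100100 walk d0:-→d1:-→d2:-→d3:-→d4:-→d5:-→d6:-→d7:-→d8:H2→d9:-→d10:-→d11:-→d12:H1→d13:-→d14:-→d15:-→d16:H2→d17:-→d18:-→d19:-→d20:H2→d21:-→d22:-→d23:-→d24:-→d25:-→d26:H2 -> H2
  lookup 234.9.113.105: bits 111010100 walk d0:-→d1:-→d2:-→d3:-→d4:-→d5:-→d6:-→d7:-→d8:H2→d9:- -> H2
  lookup 234.115.1.162: bits 11101010011100110000 walk d0:-→d1:-→d2:-→d3:-→d4:-→d5:-→d6:-→d7:-→d8:H2→d9:-→d10:-→d11:-→d12:H1→d13:-→d14:-→d15:-→d16:H2→d17:-→d18:-→d19:-→d20:H2 -> H2
  + 234.115.9.0/24 (H2) depth=24
  + 255.156.0.0/14 (H0) depth=14
  - 234.112.0.0/12 clear@12
  lookup 234.115.0.0: bits 11101010011100110000 walk d0:-→d1:-→d2:-→d3:-→d4:-→d5:-→d6:-→d7:-→d8:H2→d9:-→d10:-→d11:-→d12:-→d13:-→d14:-→d15:-→d16:H2→d17:-→d18:-→d19:-→d20:H2 -> H2

== LOOKUPS ==
["H2","H2","H2","no-route","H1","H2","H2","H2","H2","H2","H2"]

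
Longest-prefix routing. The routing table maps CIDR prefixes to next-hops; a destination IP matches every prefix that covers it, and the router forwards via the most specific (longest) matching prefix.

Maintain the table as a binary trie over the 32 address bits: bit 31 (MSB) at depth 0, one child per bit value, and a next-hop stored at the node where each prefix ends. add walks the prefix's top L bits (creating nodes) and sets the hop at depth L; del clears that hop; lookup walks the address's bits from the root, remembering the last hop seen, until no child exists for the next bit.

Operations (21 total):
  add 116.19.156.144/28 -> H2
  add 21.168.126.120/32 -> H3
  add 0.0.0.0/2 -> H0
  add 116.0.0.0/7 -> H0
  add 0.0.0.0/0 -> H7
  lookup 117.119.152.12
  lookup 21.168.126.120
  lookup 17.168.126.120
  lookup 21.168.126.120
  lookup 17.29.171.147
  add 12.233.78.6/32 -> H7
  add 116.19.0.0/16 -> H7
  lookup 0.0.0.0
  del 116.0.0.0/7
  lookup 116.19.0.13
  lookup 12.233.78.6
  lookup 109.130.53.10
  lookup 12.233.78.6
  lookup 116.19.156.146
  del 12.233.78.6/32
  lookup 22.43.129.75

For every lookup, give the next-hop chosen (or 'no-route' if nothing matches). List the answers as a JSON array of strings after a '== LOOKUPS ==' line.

Trace:
  add 116.19.156.144/28 -> H2 at depth 28
  add 21.168.126.120/32 -> H3 at depth 32
  add 0.0.0.0/2 -> H0 at depth 2
  add 116.0.0.0/7 -> H0 at depth 7
  add 0.0.0.0/0 -> H7 at depth 0
  lookup 117.119.152.12: bits 0111010 walk d0:H7→d1:-→d2:-→d3:-→d4:-→d5:-→d6:-→d7:H0 -> H0
  lookup 21.168.126.120: bits 00010101101010000111111001111000 walk d0:H7→d1:-→d2:H0→d3:-→d4:-→d5:-→d6:-→d7:-→d8:-→d9:-→d10:-→d11:-→d12:-→d13:-→d14:-→d15:-→d16:-→d17:-→d18:-→d19:-→d20:-→d21:-→d22:-→d23:-→d24:-→d25:-→d26:-→d27:-→d28:-→d29:-→d30:-→d31:-→d32:H3 -> H3
  lookup 17.168.126.120: bits 00010 walk d0:H7→d1:-→d2:H0→d3:-→d4:-→d5:- -> H0
  lookup 21.168.126.120: bits 00010101101010000111111001111000 walk d0:H7→d1:-→d2:H0→d3:-→d4:-→d5:-→d6:-→d7:-→d8:-→d9:-→d10:-→d11:-→d12:-→d13:-→d14:-→d15:-→d16:-→d17:-→d18:-→d19:-→d20:-→d21:-→d22:-→d23:-→d24:-→d25:-→d26:-→d27:-→d28:-→d29:-→d30:-→d31:-→d32:H3 -> H3
  lookup 17.29.171.147: bits 00010 walk d0:H7→d1:-→d2:H0→d3:-→d4:-→d5:- -> H0
  add 12.233.78.6/32 -> H7 at depth 32
  add 116.19.0.0/16 -> H7 at depth 16
  lookup 0.0.0.0: bits 0000 walk d0:H7→d1:-→d2:H0→d3:-→d4:- -> H0
  - 116.0.0.0/7 clear@7
  lookup 116.19.0.13: bits 0111010000010011 walk d0:H7→d1:-→d2:-→d3:-→d4:-→d5:-→d6:-→d7:-→d8:-→d9:-→d10:-→d11:-→d12:-→d13:-→d14:-→d15:-→d16:H7 -> H7
  lookup 12.233.78.6: bits 00001100111010010100111000000110 walk d0:H7→d1:-→d2:H0→d3:-→d4:-→d5:-→d6:-→d7:-→d8:-→d9:-→d10:-→d11:-→d12:-→d13:-→d14:-→d15:-→d16:-→d17:-→d18:-→d19:-→d20:-→d21:-→d22:-→d23:-→d24:-→d25:-→d26:-→d27:-→d28:-→d29:-→d30:-→d31:-→d32:H7 -> H7
  lookup 109.130.53.10: bits 011 walk d0:H7→d1:-→d2:-→d3:- -> H7
  lookup 12.233.78.6: bits 00001100111010010100111000000110 walk d0:H7→d1:-→d2:H0→d3:-→d4:-→d5:-→d6:-→d7:-→d8:-→d9:-→d10:-→d11:-→d12:-→d13:-→d14:-→d15:-→d16:-→d17:-→d18:-→d19:-→d20:-→d21:-→d22:-→d23:-→d24:-→d25:-→d26:-→d27:-→d28:-→d29:-→d30:-→d31:-→d32:H7 -> H7
  lookup 116.19.156.146: bits 0111010000010011100111001001 walk d0:H7→d1:-→d2:-→d3:-→d4:-→d5:-→d6:-→d7:-→d8:-→d9:-→d10:-→d11:-→d12:-→d13:-→d14:-→d15:-→d16:H7→d17:-→d18:-→d19:-→d20:-→d21:-→d22:-→d23:-→d24:-→d25:-→d26:-→d27:-→d28:H2 -> H2
  - 12.233.78.6/32 clear@32
  lookup 22.43.129.75: bits 000101 walk d0:H7→d1:-→d2:H0→d3:-→d4:-→d5:-→d6:- -> H0

== LOOKUPS ==
["H0","H3","H0","H3","H0","H0","H7","H7","H7","H7","H2","H0"]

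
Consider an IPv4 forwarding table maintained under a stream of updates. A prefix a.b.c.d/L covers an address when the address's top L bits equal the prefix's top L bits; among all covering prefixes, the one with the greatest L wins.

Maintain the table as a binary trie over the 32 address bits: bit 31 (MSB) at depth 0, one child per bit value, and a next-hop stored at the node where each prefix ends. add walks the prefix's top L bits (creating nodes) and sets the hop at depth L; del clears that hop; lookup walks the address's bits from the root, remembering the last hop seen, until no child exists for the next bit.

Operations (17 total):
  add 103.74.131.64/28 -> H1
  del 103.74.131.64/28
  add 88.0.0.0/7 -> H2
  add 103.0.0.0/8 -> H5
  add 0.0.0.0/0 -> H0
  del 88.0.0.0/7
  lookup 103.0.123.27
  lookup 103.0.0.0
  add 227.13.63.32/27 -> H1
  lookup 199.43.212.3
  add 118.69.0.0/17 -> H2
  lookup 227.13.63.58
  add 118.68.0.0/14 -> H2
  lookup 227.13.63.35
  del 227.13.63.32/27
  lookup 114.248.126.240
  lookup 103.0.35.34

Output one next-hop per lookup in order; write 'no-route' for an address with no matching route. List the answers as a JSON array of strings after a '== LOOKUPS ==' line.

Process each operation:
  + 103.74.131.64/28 (H1) depth=28
  - 103.74.131.64/28 clear@28
  + 88.0.0.0/7 (H2) depth=7
  + 103.0.0.0/8 (H5) depth=8
  + 0.0.0.0/0 (H0) depth=0
  - 88.0.0.0/7 clear@7
  lookup 103.0.123.27: bits 011001110 walk d0:H0→d1:-→d2:-→d3:-→d4:-→d5:-→d6:-→d7:-→d8:H5→d9:- -> H5
  lookup 103.0.0.0: bits 011001110 walk d0:H0→d1:-→d2:-→d3:-→d4:-→d5:-→d6:-→d7:-→d8:H5→d9:- -> H5
  + 227.13.63.32/27 (H1) depth=27
  lookup 199.43.212.3: bits 11 walk d0:H0→d1:-→d2:- -> H0
  + 118.69.0.0/17 (H2) depth=17
  lookup 227.13.63.58: bits 111000110000110100111111001 walk d0:H0→d1:-→d2:-→d3:-→d4:-→d5:-→d6:-→d7:-→d8:-→d9:-→d10:-→d11:-→d12:-→d13:-→d14:-→d15:-→d16:-→d17:-→d18:-→d19:-→d20:-→d21:-→d22:-→d23:-→d24:-→d25:-→d26:-→d27:H1 -> H1
  + 118.68.0.0/14 (H2) depth=14
  lookup 227.13.63.35: bits 111000110000110100111111001 walk d0:H0→d1:-→d2:-→d3:-→d4:-→d5:-→d6:-→d7:-→d8:-→d9:-→d10:-→d11:-→d12:-→d13:-→d14:-→d15:-→d16:-→d17:-→d18:-→d19:-→d20:-→d21:-→d22:-→d23:-→d24:-→d25:-→d26:-→d27:H1 -> H1
  - 227.13.63.32/27 clear@27
  lookup 114.248.126.240: bits 01110 walk d0:H0→d1:-→d2:-→d3:-→d4:-→d5:- -> H0
  lookup 103.0.35.34: bits 011001110 walk d0:H0→d1:-→d2:-→d3:-→d4:-→d5:-→d6:-→d7:-→d8:H5→d9:- -> H5

== LOOKUPS ==
["H5","H5","H0","H1","H1","H0","H5"]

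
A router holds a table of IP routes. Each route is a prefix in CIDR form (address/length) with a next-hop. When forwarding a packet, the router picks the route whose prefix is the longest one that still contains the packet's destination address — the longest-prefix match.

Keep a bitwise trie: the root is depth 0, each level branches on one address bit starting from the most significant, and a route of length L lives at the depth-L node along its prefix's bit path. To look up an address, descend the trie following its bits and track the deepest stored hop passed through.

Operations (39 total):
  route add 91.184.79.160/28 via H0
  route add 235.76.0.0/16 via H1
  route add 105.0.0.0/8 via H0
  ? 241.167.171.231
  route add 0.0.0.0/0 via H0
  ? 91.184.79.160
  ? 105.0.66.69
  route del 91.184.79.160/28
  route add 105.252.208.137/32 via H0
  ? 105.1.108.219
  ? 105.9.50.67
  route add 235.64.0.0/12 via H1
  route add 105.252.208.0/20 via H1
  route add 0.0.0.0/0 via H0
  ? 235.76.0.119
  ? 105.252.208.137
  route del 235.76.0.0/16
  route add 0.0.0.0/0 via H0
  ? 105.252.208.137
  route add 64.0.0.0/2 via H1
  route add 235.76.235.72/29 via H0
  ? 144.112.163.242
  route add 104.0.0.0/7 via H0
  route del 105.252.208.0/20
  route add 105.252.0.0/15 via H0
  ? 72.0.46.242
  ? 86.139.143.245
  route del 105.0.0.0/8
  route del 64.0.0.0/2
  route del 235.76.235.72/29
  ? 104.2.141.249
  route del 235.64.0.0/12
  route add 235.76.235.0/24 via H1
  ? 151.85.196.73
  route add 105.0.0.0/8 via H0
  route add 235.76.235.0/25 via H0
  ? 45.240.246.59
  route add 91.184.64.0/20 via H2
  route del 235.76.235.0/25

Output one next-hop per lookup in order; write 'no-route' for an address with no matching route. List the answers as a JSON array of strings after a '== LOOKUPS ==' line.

Trace:
  + 91.184.79.160/28 (H0) depth=28
  + 235.76.0.0/16 (H1) depth=16
  + 105.0.0.0/8 (H0) depth=8
  lookup 241.167.171.231: bits 111 walk d0:-→d1:-→d2:-→d3:- -> no-route
  + 0.0.0.0/0 (H0) depth=0
  lookup 91.184.79.160: bits 0101101110111000010011111010 walk d0:H0→d1:-→d2:-→d3:-→d4:-→d5:-→d6:-→d7:-→d8:-→d9:-→d10:-→d11:-→d12:-→d13:-→d14:-→d15:-→d16:-→d17:-→d18:-→d19:-→d20:-→d21:-→d22:-→d23:-→d24:-→d25:-→d26:-→d27:-→d28:H0 -> H0
  lookup 105.0.66.69: bits 01101001 walk d0:H0→d1:-→d2:-→d3:-→d4:-→d5:-→d6:-→d7:-→d8:H0 -> H0
  del 91.184.79.160/28 (clear depth 28)
  + 105.252.208.137/32 (H0) depth=32
  lookup 105.1.108.219: bits 01101001 walk d0:H0→d1:-→d2:-→d3:-→d4:-→d5:-→d6:-→d7:-→d8:H0 -> H0
  lookup 105.9.50.67: bits 01101001 walk d0:H0→d1:-→d2:-→d3:-→d4:-→d5:-→d6:-→d7:-→d8:H0 -> H0
  + 235.64.0.0/12 (H1) depth=12
  + 105.252.208.0/20 (H1) depth=20
  + 0.0.0.0/0 (H0) depth=0
  lookup 235.76.0.119: bits 1110101101001100 walk d0:H0→d1:-→d2:-→d3:-→d4:-→d5:-→d6:-→d7:-→d8:-→d9:-→d10:-→d11:-→d12:H1→d13:-→d14:-→d15:-→d16:H1 -> H1
  lookup 105.252.208.137: bits 01101001111111001101000010001001 walk d0:H0→d1:-→d2:-→d3:-→d4:-→d5:-→d6:-→d7:-→d8:H0→d9:-→d10:-→d11:-→d12:-→d13:-→d14:-→d15:-→d16:-→d17:-→d18:-→d19:-→d20:H1→d21:-→d22:-→d23:-→d24:-→d25:-→d26:-→d27:-→d28:-→d29:-→d30:-→d31:-→d32:H0 -> H0
  del 235.76.0.0/16 (clear depth 16)
  + 0.0.0.0/0 (H0) depth=0
  lookup 105.252.208.137: bits 01101001111111001101000010001001 walk d0:H0→d1:-→d2:-→d3:-→d4:-→d5:-→d6:-→d7:-→d8:H0→d9:-→d10:-→d11:-→d12:-→d13:-→d14:-→d15:-→d16:-→d17:-→d18:-→d19:-→d20:H1→d21:-→d22:-→d23:-→d24:-→d25:-→d26:-→d27:-→d28:-→d29:-→d30:-→d31:-→d32:H0 -> H0
  + 64.0.0.0/2 (H1) depth=2
  + 235.76.235.72/29 (H0) depth=29
  lookup 144.112.163.242: bits 1 walk d0:H0→d1:- -> H0
  + 104.0.0.0/7 (H0) depth=7
  del 105.252.208.0/20 (clear depth 20)
  + 105.252.0.0/15 (H0) depth=15
  lookup 72.0.46.242: bits 010 walk d0:H0→d1:-→d2:H1→d3:- -> H1
  lookup 86.139.143.245: bits 0101 walk d0:H0→d1:-→d2:H1→d3:-→d4:- -> H1
  del 105.0.0.0/8 (clear depth 8)
  del 64.0.0.0/2 (clear depth 2)
  del 235.76.235.72/29 (clear depth 29)
  lookup 104.2.141.249: bits 0110100 walk d0:H0→d1:-→d2:-→d3:-→d4:-→d5:-→d6:-→d7:H0 -> H0
  del 235.64.0.0/12 (clear depth 12)
  + 235.76.235.0/24 (H1) depth=24
  lookup 151.85.196.73: bits 1 walk d0:H0→d1:- -> H0
  + 105.0.0.0/8 (H0) depth=8
  + 235.76.235.0/25 (H0) depth=25
  lookup 45.240.246.59: bits 0 walk d0:H0→d1:- -> H0
  + 91.184.64.0/20 (H2) depth=20
  del 235.76.235.0/25 (clear depth 25)

== LOOKUPS ==
["no-route","H0","H0","H0","H0","H1","H0","H0","H0","H1","H1","H0","H0","H0"]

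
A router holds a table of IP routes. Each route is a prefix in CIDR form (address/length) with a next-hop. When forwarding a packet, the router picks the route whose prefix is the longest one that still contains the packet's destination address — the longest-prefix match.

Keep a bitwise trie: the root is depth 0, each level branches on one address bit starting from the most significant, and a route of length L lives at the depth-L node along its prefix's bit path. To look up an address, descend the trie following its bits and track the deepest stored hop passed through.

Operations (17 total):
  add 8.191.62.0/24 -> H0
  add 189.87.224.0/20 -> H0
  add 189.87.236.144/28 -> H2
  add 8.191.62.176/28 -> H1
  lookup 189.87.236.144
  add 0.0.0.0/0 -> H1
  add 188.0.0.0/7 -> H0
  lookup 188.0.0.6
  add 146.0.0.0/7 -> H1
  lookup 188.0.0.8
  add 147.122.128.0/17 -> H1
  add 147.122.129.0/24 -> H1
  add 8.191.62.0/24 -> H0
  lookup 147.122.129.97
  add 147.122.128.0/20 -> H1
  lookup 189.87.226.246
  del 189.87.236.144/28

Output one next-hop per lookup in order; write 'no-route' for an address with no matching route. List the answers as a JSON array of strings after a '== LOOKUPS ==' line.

Process each operation:
  add 8.191.62.0/24 -> H0 at depth 24
  add 189.87.224.0/20 -> H0 at depth 20
  add 189.87.236.144/28 -> H2 at depth 28
  add 8.191.62.176/28 -> H1 at depth 28
  ? 189.87.236.144  path d0:-→d1:-→d2:-→d3:-→d4:-→d5:-→d6:-→d7:-→d8:-→d9:-→d10:-→d11:-→d12:-→d13:-→d14:-→d15:-→d16:-→d17:-→d18:-→d19:-→d20:H0→d21:-→d22:-→d23:-→d24:-→d25:-→d26:-→d27:-→d28:H2  best=H2
  add 0.0.0.0/0 -> H1 at depth 0
  add 188.0.0.0/7 -> H0 at depth 7
  ? 188.0.0.6  path d0:H1→d1:-→d2:-→d3:-→d4:-→d5:-→d6:-→d7:H0  best=H0
  add 146.0.0.0/7 -> H1 at depth 7
  ? 188.0.0.8  path d0:H1→d1:-→d2:-→d3:-→d4:-→d5:-→d6:-→d7:H0  best=H0
  add 147.122.128.0/17 -> H1 at depth 17
  add 147.122.129.0/24 -> H1 at depth 24
  add 8.191.62.0/24 -> H0 at depth 24
  ? 147.122.129.97  path d0:H1→d1:-→d2:-→d3:-→d4:-→d5:-→d6:-→d7:H1→d8:-→d9:-→d10:-→d11:-→d12:-→d13:-→d14:-→d15:-→d16:-→d17:H1→d18:-→d19:-→d20:-→d21:-→d22:-→d23:-→d24:H1  best=H1
  add 147.122.128.0/20 -> H1 at depth 20
  ? 189.87.226.246  path d0:H1→d1:-→d2:-→d3:-→d4:-→d5:-→d6:-→d7:H0→d8:-→d9:-→d10:-→d11:-→d12:-→d13:-→d14:-→d15:-→d16:-→d17:-→d18:-→d19:-→d20:H0  best=H0
  - 189.87.236.144/28 clear@28

== LOOKUPS ==
["H2","H0","H0","H1","H0"]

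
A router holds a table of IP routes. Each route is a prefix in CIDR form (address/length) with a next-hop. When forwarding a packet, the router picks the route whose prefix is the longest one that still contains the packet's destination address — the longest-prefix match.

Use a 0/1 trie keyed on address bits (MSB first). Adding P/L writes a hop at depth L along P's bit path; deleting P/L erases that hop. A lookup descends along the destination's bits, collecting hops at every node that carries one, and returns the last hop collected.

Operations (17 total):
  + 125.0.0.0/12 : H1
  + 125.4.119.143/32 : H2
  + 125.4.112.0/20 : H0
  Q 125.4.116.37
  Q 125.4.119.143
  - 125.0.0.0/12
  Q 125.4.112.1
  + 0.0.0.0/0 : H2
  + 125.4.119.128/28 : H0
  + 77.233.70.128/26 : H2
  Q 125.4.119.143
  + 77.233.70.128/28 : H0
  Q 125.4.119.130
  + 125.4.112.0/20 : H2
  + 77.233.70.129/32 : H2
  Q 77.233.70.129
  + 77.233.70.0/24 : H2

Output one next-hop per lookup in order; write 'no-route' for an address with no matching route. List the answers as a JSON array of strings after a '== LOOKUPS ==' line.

Trace:
  + 125.0.0.0/12 (H1) depth=12
  + 125.4.119.143/32 (H2) depth=32
  + 125.4.112.0/20 (H0) depth=20
  ? 125.4.116.37  path d0:-→d1:-→d2:-→d3:-→d4:-→d5:-→d6:-→d7:-→d8:-→d9:-→d10:-→d11:-→d12:H1→d13:-→d14:-→d15:-→d16:-→d17:-→d18:-→d19:-→d20:H0→d21:-→d22:-  best=H0
  ? 125.4.119.143  path d0:-→d1:-→d2:-→d3:-→d4:-→d5:-→d6:-→d7:-→d8:-→d9:-→d10:-→d11:-→d12:H1→d13:-→d14:-→d15:-→d16:-→d17:-→d18:-→d19:-→d20:H0→d21:-→d22:-→d23:-→d24:-→d25:-→d26:-→d27:-→d28:-→d29:-→d30:-→d31:-→d32:H2  best=H2
  del 125.0.0.0/12 (clear depth 12)
  ? 125.4.112.1  path d0:-→d1:-→d2:-→d3:-→d4:-→d5:-→d6:-→d7:-→d8:-→d9:-→d10:-→d11:-→d12:-→d13:-→d14:-→d15:-→d16:-→d17:-→d18:-→d19:-→d20:H0→d21:-  best=H0
  + 0.0.0.0/0 (H2) depth=0
  + 125.4.119.128/28 (H0) depth=28
  + 77.233.70.128/26 (H2) depth=26
  ? 125.4.119.143  path d0:H2→d1:-→d2:-→d3:-→d4:-→d5:-→d6:-→d7:-→d8:-→d9:-→d10:-→d11:-→d12:-→d13:-→d14:-→d15:-→d16:-→d17:-→d18:-→d19:-→d20:H0→d21:-→d22:-→d23:-→d24:-→d25:-→d26:-→d27:-→d28:H0→d29:-→d30:-→d31:-→d32:H2  best=H2
  + 77.233.70.128/28 (H0) depth=28
  ? 125.4.119.130  path d0:H2→d1:-→d2:-→d3:-→d4:-→d5:-→d6:-→d7:-→d8:-→d9:-→d10:-→d11:-→d12:-→d13:-→d14:-→d15:-→d16:-→d17:-→d18:-→d19:-→d20:H0→d21:-→d22:-→d23:-→d24:-→d25:-→d26:-→d27:-→d28:H0  best=H0
  + 125.4.112.0/20 (H2) depth=20
  + 77.233.70.129/32 (H2) depth=32
  ? 77.233.70.129  path d0:H2→d1:-→d2:-→d3:-→d4:-→d5:-→d6:-→d7:-→d8:-→d9:-→d10:-→d11:-→d12:-→d13:-→d14:-→d15:-→d16:-→d17:-→d18:-→d19:-→d20:-→d21:-→d22:-→d23:-→d24:-→d25:-→d26:H2→d27:-→d28:H0→d29:-→d30:-→d31:-→d32:H2  best=H2
  + 77.233.70.0/24 (H2) depth=24

== LOOKUPS ==
["H0","H2","H0","H2","H0","H2"]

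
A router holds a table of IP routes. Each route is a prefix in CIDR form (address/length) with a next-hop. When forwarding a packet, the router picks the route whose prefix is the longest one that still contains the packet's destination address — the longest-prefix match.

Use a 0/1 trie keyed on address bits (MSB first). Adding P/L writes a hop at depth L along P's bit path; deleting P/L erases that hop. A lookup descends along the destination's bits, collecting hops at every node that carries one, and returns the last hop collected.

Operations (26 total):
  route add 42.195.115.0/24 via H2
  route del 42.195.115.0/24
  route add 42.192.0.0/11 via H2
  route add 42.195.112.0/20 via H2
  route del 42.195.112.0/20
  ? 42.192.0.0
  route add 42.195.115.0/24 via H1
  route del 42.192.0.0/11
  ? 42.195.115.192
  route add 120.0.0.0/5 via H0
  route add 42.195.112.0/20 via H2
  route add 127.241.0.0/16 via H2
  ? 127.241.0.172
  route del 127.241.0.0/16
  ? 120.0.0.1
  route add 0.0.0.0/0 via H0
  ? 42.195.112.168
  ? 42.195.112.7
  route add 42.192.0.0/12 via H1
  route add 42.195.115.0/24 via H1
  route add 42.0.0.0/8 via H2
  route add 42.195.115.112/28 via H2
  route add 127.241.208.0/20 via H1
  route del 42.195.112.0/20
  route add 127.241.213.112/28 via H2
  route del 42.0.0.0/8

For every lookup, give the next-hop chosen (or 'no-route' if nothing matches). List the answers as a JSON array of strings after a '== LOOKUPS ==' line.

Trace:
  add 42.195.115.0/24 -> H2 at depth 24
  del 42.195.115.0/24 (clear depth 24)
  add 42.192.0.0/11 -> H2 at depth 11
  add 42.195.112.0/20 -> H2 at depth 20
  del 42.195.112.0/20 (clear depth 20)
  ? 42.192.0.0  path d0:-→d1:-→d2:-→d3:-→d4:-→d5:-→d6:-→d7:-→d8:-→d9:-→d10:-→d11:H2→d12:-→d13:-→d14:-  best=H2
  add 42.195.115.0/24 -> H1 at depth 24
  del 42.192.0.0/11 (clear depth 11)
  ? 42.195.115.192  path d0:-→d1:-→d2:-→d3:-→d4:-→d5:-→d6:-→d7:-→d8:-→d9:-→d10:-→d11:-→d12:-→d13:-→d14:-→d15:-→d16:-→d17:-→d18:-→d19:-→d20:-→d21:-→d22:-→d23:-→d24:H1  best=H1
  add 120.0.0.0/5 -> H0 at depth 5
  add 42.195.112.0/20 -> H2 at depth 20
  add 127.241.0.0/16 -> H2 at depth 16
  ? 127.241.0.172  path d0:-→d1:-→d2:-→d3:-→d4:-→d5:H0→d6:-→d7:-→d8:-→d9:-→d10:-→d11:-→d12:-→d13:-→d14:-→d15:-→d16:H2  best=H2
  del 127.241.0.0/16 (clear depth 16)
  ? 120.0.0.1  path d0:-→d1:-→d2:-→d3:-→d4:-→d5:H0  best=H0
  add 0.0.0.0/0 -> H0 at depth 0
  ? 42.195.112.168  path d0:H0→d1:-→d2:-→d3:-→d4:-→d5:-→d6:-→d7:-→d8:-→d9:-→d10:-→d11:-→d12:-→d13:-→d14:-→d15:-→d16:-→d17:-→d18:-→d19:-→d20:H2→d21:-→d22:-  best=H2
  ? 42.195.112.7  path d0:H0→d1:-→d2:-→d3:-→d4:-→d5:-→d6:-→d7:-→d8:-→d9:-→d10:-→d11:-→d12:-→d13:-→d14:-→d15:-→d16:-→d17:-→d18:-→d19:-→d20:H2→d21:-→d22:-  best=H2
  add 42.192.0.0/12 -> H1 at depth 12
  add 42.195.115.0/24 -> H1 at depth 24
  add 42.0.0.0/8 -> H2 at depth 8
  add 42.195.115.112/28 -> H2 at depth 28
  add 127.241.208.0/20 -> H1 at depth 20
  del 42.195.112.0/20 (clear depth 20)
  add 127.241.213.112/28 -> H2 at depth 28
  del 42.0.0.0/8 (clear depth 8)

== LOOKUPS ==
["H2","H1","H2","H0","H2","H2"]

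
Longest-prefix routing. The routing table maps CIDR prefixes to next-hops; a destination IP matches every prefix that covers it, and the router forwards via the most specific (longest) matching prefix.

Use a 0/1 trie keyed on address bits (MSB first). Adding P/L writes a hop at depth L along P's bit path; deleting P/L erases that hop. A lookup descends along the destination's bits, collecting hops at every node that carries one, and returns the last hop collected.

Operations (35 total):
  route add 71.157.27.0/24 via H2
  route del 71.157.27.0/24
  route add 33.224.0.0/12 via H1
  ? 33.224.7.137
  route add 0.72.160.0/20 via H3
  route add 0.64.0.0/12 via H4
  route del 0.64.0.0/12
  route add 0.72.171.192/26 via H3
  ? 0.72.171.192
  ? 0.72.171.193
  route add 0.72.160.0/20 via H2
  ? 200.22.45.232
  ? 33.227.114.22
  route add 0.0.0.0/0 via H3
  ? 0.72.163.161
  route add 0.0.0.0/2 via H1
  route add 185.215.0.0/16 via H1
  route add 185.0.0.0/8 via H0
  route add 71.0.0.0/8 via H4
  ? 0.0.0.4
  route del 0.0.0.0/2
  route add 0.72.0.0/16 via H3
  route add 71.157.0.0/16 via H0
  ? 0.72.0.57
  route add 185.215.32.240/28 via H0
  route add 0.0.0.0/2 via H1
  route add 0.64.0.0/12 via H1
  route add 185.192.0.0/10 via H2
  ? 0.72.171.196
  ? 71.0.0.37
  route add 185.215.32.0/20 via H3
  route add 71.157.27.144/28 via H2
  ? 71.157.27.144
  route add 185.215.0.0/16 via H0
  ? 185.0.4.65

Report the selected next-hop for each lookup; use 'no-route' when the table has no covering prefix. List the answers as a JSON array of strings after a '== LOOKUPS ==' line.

Apply in order:
  add 71.157.27.0/24 -> H2 at depth 24
  del 71.157.27.0/24 (clear depth 24)
  add 33.224.0.0/12 -> H1 at depth 12
  lookup 33.224.7.137: bits 001000011110 walk d0:-→d1:-→d2:-→d3:-→d4:-→d5:-→d6:-→d7:-→d8:-→d9:-→d10:-→d11:-→d12:H1 -> H1
  add 0.72.160.0/20 -> H3 at depth 20
  add 0.64.0.0/12 -> H4 at depth 12
  del 0.64.0.0/12 (clear depth 12)
  add 0.72.171.192/26 -> H3 at depth 26
  lookup 0.72.171.192: bits 00000000010010001010101111 walk d0:-→d1:-→d2:-→d3:-→d4:-→d5:-→d6:-→d7:-→d8:-→d9:-→d10:-→d11:-→d12:-→d13:-→d14:-→d15:-→d16:-→d17:-→d18:-→d19:-→d20:H3→d21:-→d22:-→d23:-→d24:-→d25:-→d26:H3 -> H3
  lookup 0.72.171.193: bits 00000000010010001010101111 walk d0:-→d1:-→d2:-→d3:-→d4:-→d5:-→d6:-→d7:-→d8:-→d9:-→d10:-→d11:-→d12:-→d13:-→d14:-→d15:-→d16:-→d17:-→d18:-→d19:-→d20:H3→d21:-→d22:-→d23:-→d24:-→d25:-→d26:H3 -> H3
  add 0.72.160.0/20 -> H2 at depth 20
  lookup 200.22.45.232: bits ε walk d0:- -> no-route
  lookup 33.227.114.22: bits 001000011110 walk d0:-→d1:-→d2:-→d3:-→d4:-→d5:-→d6:-→d7:-→d8:-→d9:-→d10:-→d11:-→d12:H1 -> H1
  add 0.0.0.0/0 -> H3 at depth 0
  lookup 0.72.163.161: bits 00000000010010001010 walk d0:H3→d1:-→d2:-→d3:-→d4:-→d5:-→d6:-→d7:-→d8:-→d9:-→d10:-→d11:-→d12:-→d13:-→d14:-→d15:-→d16:-→d17:-→d18:-→d19:-→d20:H2 -> H2
  add 0.0.0.0/2 -> H1 at depth 2
  add 185.215.0.0/16 -> H1 at depth 16
  add 185.0.0.0/8 -> H0 at depth 8
  add 71.0.0.0/8 -> H4 at depth 8
  lookup 0.0.0.4: bits 000000000 walk d0:H3→d1:-→d2:H1→d3:-→d4:-→d5:-→d6:-→d7:-→d8:-→d9:- -> H1
  del 0.0.0.0/2 (clear depth 2)
  add 0.72.0.0/16 -> H3 at depth 16
  add 71.157.0.0/16 -> H0 at depth 16
  lookup 0.72.0.57: bits 0000000001001000 walk d0:H3→d1:-→d2:-→d3:-→d4:-→d5:-→d6:-→d7:-→d8:-→d9:-→d10:-→d11:-→d12:-→d13:-→d14:-→d15:-→d16:H3 -> H3
  add 185.215.32.240/28 -> H0 at depth 28
  add 0.0.0.0/2 -> H1 at depth 2
  add 0.64.0.0/12 -> H1 at depth 12
  add 185.192.0.0/10 -> H2 at depth 10
  lookup 0.72.171.196: bits 00000000010010001010101111 walk d0:H3→d1:-→d2:H1→d3:-→d4:-→d5:-→d6:-→d7:-→d8:-→d9:-→d10:-→d11:-→d12:H1→d13:-→d14:-→d15:-→d16:H3→d17:-→d18:-→d19:-→d20:H2→d21:-→d22:-→d23:-→d24:-→d25:-→d26:H3 -> H3
  lookup 71.0.0.37: bits 01000111 walk d0:H3→d1:-→d2:-→d3:-→d4:-→d5:-→d6:-→d7:-→d8:H4 -> H4
  add 185.215.32.0/20 -> H3 at depth 20
  add 71.157.27.144/28 -> H2 at depth 28
  lookup 71.157.27.144: bits 0100011110011101000110111001 walk d0:H3→d1:-→d2:-→d3:-→d4:-→d5:-→d6:-→d7:-→d8:H4→d9:-→d10:-→d11:-→d12:-→d13:-→d14:-→d15:-→d16:H0→d17:-→d18:-→d19:-→d20:-→d21:-→d22:-→d23:-→d24:-→d25:-→d26:-→d27:-→d28:H2 -> H2
  add 185.215.0.0/16 -> H0 at depth 16
  lookup 185.0.4.65: bits 10111001 walk d0:H3→d1:-→d2:-→d3:-→d4:-→d5:-→d6:-→d7:-→d8:H0 -> H0

== LOOKUPS ==
["H1","H3","H3","no-route","H1","H2","H1","H3","H3","H4","H2","H0"]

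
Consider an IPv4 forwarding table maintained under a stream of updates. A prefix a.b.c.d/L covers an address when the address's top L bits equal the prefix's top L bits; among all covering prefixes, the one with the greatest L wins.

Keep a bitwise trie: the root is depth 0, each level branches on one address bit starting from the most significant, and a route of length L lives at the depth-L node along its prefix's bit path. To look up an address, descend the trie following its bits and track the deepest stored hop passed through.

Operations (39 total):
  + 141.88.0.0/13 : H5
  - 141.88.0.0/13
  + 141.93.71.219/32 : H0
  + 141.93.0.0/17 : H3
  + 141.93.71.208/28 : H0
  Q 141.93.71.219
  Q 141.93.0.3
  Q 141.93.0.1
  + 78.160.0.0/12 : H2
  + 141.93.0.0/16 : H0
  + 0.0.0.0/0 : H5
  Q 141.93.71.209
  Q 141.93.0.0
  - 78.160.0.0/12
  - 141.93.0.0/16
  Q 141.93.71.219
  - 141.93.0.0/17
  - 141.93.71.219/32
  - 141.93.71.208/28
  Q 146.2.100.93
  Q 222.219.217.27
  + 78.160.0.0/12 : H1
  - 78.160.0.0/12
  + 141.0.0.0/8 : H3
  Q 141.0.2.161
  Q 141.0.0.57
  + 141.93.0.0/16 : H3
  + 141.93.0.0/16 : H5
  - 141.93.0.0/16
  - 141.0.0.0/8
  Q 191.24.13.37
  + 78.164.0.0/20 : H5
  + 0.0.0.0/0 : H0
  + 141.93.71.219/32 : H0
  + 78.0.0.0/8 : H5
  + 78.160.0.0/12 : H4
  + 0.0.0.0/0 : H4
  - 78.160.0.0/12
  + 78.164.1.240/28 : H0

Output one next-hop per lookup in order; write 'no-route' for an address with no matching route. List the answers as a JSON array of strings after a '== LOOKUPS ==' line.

Trace:
  add 141.88.0.0/13 -> H5 at depth 13
  - 141.88.0.0/13 clear@13
  add 141.93.71.219/32 -> H0 at depth 32
  add 141.93.0.0/17 -> H3 at depth 17
  add 141.93.71.208/28 -> H0 at depth 28
  Q 141.93.71.219: descend 10001101010111010100011111011011 ; hops seen [H3,H0,H0] ; pick H0
  Q 141.93.0.3: descend 10001101010111010 ; hops seen [H3] ; pick H3
  Q 141.93.0.1: descend 10001101010111010 ; hops seen [H3] ; pick H3
  add 78.160.0.0/12 -> H2 at depth 12
  add 141.93.0.0/16 -> H0 at depth 16
  add 0.0.0.0/0 -> H5 at depth 0
  Q 141.93.71.209: descend 1000110101011101010001111101 ; hops seen [H5,H0,H3,H0] ; pick H0
  Q 141.93.0.0: descend 10001101010111010 ; hops seen [H5,H0,H3] ; pick H3
  - 78.160.0.0/12 clear@12
  - 141.93.0.0/16 clear@16
  Q 141.93.71.219: descend 10001101010111010100011111011011 ; hops seen [H5,H3,H0,H0] ; pick H0
  - 141.93.0.0/17 clear@17
  - 141.93.71.219/32 clear@32
  - 141.93.71.208/28 clear@28
  Q 146.2.100.93: descend 100 ; hops seen [H5] ; pick H5
  Q 222.219.217.27: descend 1 ; hops seen [H5] ; pick H5
  add 78.160.0.0/12 -> H1 at depth 12
  - 78.160.0.0/12 clear@12
  add 141.0.0.0/8 -> H3 at depth 8
  Q 141.0.2.161: descend 100011010 ; hops seen [H5,H3] ; pick H3
  Q 141.0.0.57: descend 100011010 ; hops seen [H5,H3] ; pick H3
  add 141.93.0.0/16 -> H3 at depth 16
  add 141.93.0.0/16 -> H5 at depth 16
  - 141.93.0.0/16 clear@16
  - 141.0.0.0/8 clear@8
  Q 191.24.13.37: descend 10 ; hops seen [H5] ; pick H5
  add 78.164.0.0/20 -> H5 at depth 20
  add 0.0.0.0/0 -> H0 at depth 0
  add 141.93.71.219/32 -> H0 at depth 32
  add 78.0.0.0/8 -> H5 at depth 8
  add 78.160.0.0/12 -> H4 at depth 12
  add 0.0.0.0/0 -> H4 at depth 0
  - 78.160.0.0/12 clear@12
  add 78.164.1.240/28 -> H0 at depth 28

== LOOKUPS ==
["H0","H3","H3","H0","H3","H0","H5","H5","H3","H3","H5"]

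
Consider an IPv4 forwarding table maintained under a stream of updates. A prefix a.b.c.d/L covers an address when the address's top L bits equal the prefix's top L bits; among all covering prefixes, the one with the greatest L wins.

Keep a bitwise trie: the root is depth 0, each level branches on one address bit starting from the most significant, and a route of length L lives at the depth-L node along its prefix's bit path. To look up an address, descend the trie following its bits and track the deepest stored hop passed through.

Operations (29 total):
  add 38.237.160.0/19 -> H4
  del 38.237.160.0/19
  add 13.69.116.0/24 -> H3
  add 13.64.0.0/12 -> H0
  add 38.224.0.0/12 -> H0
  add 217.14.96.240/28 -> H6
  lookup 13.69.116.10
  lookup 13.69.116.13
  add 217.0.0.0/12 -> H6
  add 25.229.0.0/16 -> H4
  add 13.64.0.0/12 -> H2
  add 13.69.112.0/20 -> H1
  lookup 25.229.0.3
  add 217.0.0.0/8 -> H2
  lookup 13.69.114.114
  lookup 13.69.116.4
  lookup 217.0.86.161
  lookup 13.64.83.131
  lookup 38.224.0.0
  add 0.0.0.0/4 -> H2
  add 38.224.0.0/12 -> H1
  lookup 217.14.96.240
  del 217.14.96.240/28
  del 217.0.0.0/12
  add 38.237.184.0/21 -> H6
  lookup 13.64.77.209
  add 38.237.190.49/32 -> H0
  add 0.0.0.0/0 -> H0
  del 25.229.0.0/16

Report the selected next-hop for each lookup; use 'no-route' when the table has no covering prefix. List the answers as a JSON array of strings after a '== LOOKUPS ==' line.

Process each operation:
  add 38.237.160.0/19 -> H4 at depth 19
  - 38.237.160.0/19 clear@19
  add 13.69.116.0/24 -> H3 at depth 24
  add 13.64.0.0/12 -> H0 at depth 12
  add 38.224.0.0/12 -> H0 at depth 12
  add 217.14.96.240/28 -> H6 at depth 28
  lookup 13.69.116.10: bits 000011010100010101110100 walk d0:-→d1:-→d2:-→d3:-→d4:-→d5:-→d6:-→d7:-→d8:-→d9:-→d10:-→d11:-→d12:H0→d13:-→d14:-→d15:-→d16:-→d17:-→d18:-→d19:-→d20:-→d21:-→d22:-→d23:-→d24:H3 -> H3
  lookup 13.69.116.13: bits 000011010100010101110100 walk d0:-→d1:-→d2:-→d3:-→d4:-→d5:-→d6:-→d7:-→d8:-→d9:-→d10:-→d11:-→d12:H0→d13:-→d14:-→d15:-→d16:-→d17:-→d18:-→d19:-→d20:-→d21:-→d22:-→d23:-→d24:H3 -> H3
  add 217.0.0.0/12 -> H6 at depth 12
  add 25.229.0.0/16 -> H4 at depth 16
  add 13.64.0.0/12 -> H2 at depth 12
  add 13.69.112.0/20 -> H1 at depth 20
  lookup 25.229.0.3: bits 0001100111100101 walk d0:-→d1:-→d2:-→d3:-→d4:-→d5:-→d6:-→d7:-→d8:-→d9:-→d10:-→d11:-→d12:-→d13:-→d14:-→d15:-→d16:H4 -> H4
  add 217.0.0.0/8 -> H2 at depth 8
  lookup 13.69.114.114: bits 000011010100010101110 walk d0:-→d1:-→d2:-→d3:-→d4:-→d5:-→d6:-→d7:-→d8:-→d9:-→d10:-→d11:-→d12:H2→d13:-→d14:-→d15:-→d16:-→d17:-→d18:-→d19:-→d20:H1→d21:- -> H1
  lookup 13.69.116.4: bits 000011010100010101110100 walk d0:-→d1:-→d2:-→d3:-→d4:-→d5:-→d6:-→d7:-→d8:-→d9:-→d10:-→d11:-→d12:H2→d13:-→d14:-→d15:-→d16:-→d17:-→d18:-→d19:-→d20:H1→d21:-→d22:-→d23:-→d24:H3 -> H3
  lookup 217.0.86.161: bits 110110010000 walk d0:-→d1:-→d2:-→d3:-→d4:-→d5:-→d6:-→d7:-→d8:H2→d9:-→d10:-→d11:-→d12:H6 -> H6
  lookup 13.64.83.131: bits 0000110101000 walk d0:-→d1:-→d2:-→d3:-→d4:-→d5:-→d6:-→d7:-→d8:-→d9:-→d10:-→d11:-→d12:H2→d13:- -> H2
  lookup 38.224.0.0: bits 001001101110 walk d0:-→d1:-→d2:-→d3:-→d4:-→d5:-→d6:-→d7:-→d8:-→d9:-→d10:-→d11:-→d12:H0 -> H0
  add 0.0.0.0/4 -> H2 at depth 4
  add 38.224.0.0/12 -> H1 at depth 12
  lookup 217.14.96.240: bits 1101100100001110011000001111 walk d0:-→d1:-→d2:-→d3:-→d4:-→d5:-→d6:-→d7:-→d8:H2→d9:-→d10:-→d11:-→d12:H6→d13:-→d14:-→d15:-→d16:-→d17:-→d18:-→d19:-→d20:-→d21:-→d22:-→d23:-→d24:-→d25:-→d26:-→d27:-→d28:H6 -> H6
  - 217.14.96.240/28 clear@28
  - 217.0.0.0/12 clear@12
  add 38.237.184.0/21 -> H6 at depth 21
  lookup 13.64.77.209: bits 0000110101000 walk d0:-→d1:-→d2:-→d3:-→d4:H2→d5:-→d6:-→d7:-→d8:-→d9:-→d10:-→d11:-→d12:H2→d13:- -> H2
  add 38.237.190.49/32 -> H0 at depth 32
  add 0.0.0.0/0 -> H0 at depth 0
  - 25.229.0.0/16 clear@16

== LOOKUPS ==
["H3","H3","H4","H1","H3","H6","H2","H0","H6","H2"]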